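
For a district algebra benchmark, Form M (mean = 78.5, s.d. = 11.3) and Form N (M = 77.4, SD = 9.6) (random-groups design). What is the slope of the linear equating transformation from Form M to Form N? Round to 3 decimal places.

0.850

A = SD_Y / SD_X = 9.6 / 11.3 = 0.850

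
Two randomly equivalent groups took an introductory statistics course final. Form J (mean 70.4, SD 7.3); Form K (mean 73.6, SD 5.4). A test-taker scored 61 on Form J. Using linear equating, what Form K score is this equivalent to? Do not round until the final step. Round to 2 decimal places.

Linear equating: y = (SD_Y/SD_X)(x − M_X) + M_Y
y = (5.4/7.3)(61 − 70.4) + 73.6
y = 0.739726 × -9.4 + 73.6 = -6.9534 + 73.6 = 66.65

66.65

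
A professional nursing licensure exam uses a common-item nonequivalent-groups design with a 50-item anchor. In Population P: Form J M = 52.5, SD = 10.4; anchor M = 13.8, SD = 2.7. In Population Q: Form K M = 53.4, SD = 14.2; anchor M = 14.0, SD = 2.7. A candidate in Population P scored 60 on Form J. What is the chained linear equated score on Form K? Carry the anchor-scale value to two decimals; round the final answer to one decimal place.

62.6

Form J → anchor (Population P): v = (2.7/10.4)(60 − 52.5) + 13.8 = 15.75
anchor → Form K (Population Q): y = (14.2/2.7)(15.75 − 14.0) + 53.4 = 62.6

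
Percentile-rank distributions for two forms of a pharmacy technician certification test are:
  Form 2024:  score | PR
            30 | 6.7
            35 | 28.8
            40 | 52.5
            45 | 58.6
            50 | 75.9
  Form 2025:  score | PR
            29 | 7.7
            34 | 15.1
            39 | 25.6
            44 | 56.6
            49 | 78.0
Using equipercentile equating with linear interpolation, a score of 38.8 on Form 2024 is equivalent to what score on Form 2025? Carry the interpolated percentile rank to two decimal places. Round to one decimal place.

42.4

PR of 38.8 on Form 2024: 28.8 + (38.8 − 35)/(40 − 35) × (52.5 − 28.8) = 46.81
On Form 2025, PR 46.81 falls between score 39 (PR 25.6) and 44 (PR 56.6).
Interpolate: 39 + (46.81 − 25.6)/(56.6 − 25.6) × (44 − 39) = 42.4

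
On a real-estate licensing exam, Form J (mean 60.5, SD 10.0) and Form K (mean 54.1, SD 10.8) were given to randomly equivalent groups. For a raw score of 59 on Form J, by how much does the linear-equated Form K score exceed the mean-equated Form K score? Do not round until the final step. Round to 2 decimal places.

-0.12

Mean-equated: 59 + (54.1 − 60.5) = 52.60
Linear-equated: (10.8/10.0)(59 − 60.5) + 54.1 = 52.480
Difference = 52.480 − 52.60 = -0.12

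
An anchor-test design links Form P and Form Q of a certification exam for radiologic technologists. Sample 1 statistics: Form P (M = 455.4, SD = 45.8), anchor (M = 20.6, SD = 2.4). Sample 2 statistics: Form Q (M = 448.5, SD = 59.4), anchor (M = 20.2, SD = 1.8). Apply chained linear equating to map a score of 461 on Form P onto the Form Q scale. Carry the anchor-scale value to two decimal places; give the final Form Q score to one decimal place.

Form P → anchor (Sample 1): v = (2.4/45.8)(461 − 455.4) + 20.6 = 20.89
anchor → Form Q (Sample 2): y = (59.4/1.8)(20.89 − 20.2) + 448.5 = 471.3

471.3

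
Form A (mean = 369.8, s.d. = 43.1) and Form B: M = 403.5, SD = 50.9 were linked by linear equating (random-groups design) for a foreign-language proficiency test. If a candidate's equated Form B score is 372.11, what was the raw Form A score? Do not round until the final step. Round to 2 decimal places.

Invert y = (SD_Y/SD_X)(x − M_X) + M_Y:
x = (SD_X/SD_Y)(y − M_Y) + M_X = (43.1/50.9)(372.11 − 403.5) + 369.8
x = 0.846758 × -31.390 + 369.8 = 343.22

343.22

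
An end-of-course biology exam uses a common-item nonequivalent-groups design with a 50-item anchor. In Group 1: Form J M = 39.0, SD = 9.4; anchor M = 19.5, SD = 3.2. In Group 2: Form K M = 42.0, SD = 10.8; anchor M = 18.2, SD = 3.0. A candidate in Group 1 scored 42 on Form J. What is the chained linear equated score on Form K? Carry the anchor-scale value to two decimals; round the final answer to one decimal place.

50.4

Form J → anchor (Group 1): v = (3.2/9.4)(42 − 39.0) + 19.5 = 20.52
anchor → Form K (Group 2): y = (10.8/3.0)(20.52 − 18.2) + 42.0 = 50.4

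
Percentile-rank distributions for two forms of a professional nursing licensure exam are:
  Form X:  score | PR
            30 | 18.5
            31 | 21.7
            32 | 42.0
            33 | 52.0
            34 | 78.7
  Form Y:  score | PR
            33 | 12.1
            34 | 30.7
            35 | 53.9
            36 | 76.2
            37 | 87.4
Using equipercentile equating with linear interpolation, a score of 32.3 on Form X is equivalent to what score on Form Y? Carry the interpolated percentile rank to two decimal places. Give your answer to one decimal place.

PR of 32.3 on Form X: 42.0 + (32.3 − 32)/(33 − 32) × (52.0 − 42.0) = 45.00
On Form Y, PR 45.00 falls between score 34 (PR 30.7) and 35 (PR 53.9).
Interpolate: 34 + (45.00 − 30.7)/(53.9 − 30.7) × (35 − 34) = 34.6

34.6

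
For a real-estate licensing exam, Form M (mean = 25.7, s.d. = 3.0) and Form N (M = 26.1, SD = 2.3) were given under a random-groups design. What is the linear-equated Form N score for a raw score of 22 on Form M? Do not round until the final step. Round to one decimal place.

Linear equating: y = (SD_Y/SD_X)(x − M_X) + M_Y
y = (2.3/3.0)(22 − 25.7) + 26.1
y = 0.766667 × -3.7 + 26.1 = -2.8367 + 26.1 = 23.3

23.3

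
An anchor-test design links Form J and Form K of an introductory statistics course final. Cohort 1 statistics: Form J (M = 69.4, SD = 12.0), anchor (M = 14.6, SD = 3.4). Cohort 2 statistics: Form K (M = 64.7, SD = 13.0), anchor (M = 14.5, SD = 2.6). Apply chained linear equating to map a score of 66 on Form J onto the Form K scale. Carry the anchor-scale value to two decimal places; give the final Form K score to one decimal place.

60.4

Form J → anchor (Cohort 1): v = (3.4/12.0)(66 − 69.4) + 14.6 = 13.64
anchor → Form K (Cohort 2): y = (13.0/2.6)(13.64 − 14.5) + 64.7 = 60.4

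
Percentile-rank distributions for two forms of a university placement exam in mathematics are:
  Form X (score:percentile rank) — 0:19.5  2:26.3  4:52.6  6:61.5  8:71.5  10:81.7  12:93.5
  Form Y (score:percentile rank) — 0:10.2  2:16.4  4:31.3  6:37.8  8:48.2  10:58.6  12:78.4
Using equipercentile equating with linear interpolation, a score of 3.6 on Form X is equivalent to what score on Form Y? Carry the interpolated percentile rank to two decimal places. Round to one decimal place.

7.8

PR of 3.6 on Form X: 26.3 + (3.6 − 2)/(4 − 2) × (52.6 − 26.3) = 47.34
On Form Y, PR 47.34 falls between score 6 (PR 37.8) and 8 (PR 48.2).
Interpolate: 6 + (47.34 − 37.8)/(48.2 − 37.8) × (8 − 6) = 7.8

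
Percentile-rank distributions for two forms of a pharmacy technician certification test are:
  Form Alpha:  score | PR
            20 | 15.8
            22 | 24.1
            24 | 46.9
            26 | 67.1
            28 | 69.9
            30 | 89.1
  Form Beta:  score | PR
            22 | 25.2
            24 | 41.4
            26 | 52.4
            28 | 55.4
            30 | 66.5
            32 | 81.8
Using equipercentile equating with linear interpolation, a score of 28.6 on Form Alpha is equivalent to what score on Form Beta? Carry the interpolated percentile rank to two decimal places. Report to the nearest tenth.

PR of 28.6 on Form Alpha: 69.9 + (28.6 − 28)/(30 − 28) × (89.1 − 69.9) = 75.66
On Form Beta, PR 75.66 falls between score 30 (PR 66.5) and 32 (PR 81.8).
Interpolate: 30 + (75.66 − 66.5)/(81.8 − 66.5) × (32 − 30) = 31.2

31.2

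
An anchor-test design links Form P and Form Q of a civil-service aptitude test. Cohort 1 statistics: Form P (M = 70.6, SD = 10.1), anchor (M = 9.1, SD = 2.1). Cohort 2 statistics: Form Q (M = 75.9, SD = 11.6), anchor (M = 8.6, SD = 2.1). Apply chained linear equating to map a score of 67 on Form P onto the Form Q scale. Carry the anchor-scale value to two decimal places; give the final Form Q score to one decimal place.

Form P → anchor (Cohort 1): v = (2.1/10.1)(67 − 70.6) + 9.1 = 8.35
anchor → Form Q (Cohort 2): y = (11.6/2.1)(8.35 − 8.6) + 75.9 = 74.5

74.5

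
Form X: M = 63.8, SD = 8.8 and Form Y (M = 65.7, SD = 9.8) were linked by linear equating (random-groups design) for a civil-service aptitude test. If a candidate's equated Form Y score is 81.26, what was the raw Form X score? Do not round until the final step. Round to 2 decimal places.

77.77

Invert y = (SD_Y/SD_X)(x − M_X) + M_Y:
x = (SD_X/SD_Y)(y − M_Y) + M_X = (8.8/9.8)(81.26 − 65.7) + 63.8
x = 0.897959 × 15.560 + 63.8 = 77.77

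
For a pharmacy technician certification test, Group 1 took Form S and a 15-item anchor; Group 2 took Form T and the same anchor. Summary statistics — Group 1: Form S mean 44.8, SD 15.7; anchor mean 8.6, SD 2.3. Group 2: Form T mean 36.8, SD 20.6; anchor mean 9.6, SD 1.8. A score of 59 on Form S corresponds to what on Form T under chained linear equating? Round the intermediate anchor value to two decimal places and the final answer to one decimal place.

49.2

Form S → anchor (Group 1): v = (2.3/15.7)(59 − 44.8) + 8.6 = 10.68
anchor → Form T (Group 2): y = (20.6/1.8)(10.68 − 9.6) + 36.8 = 49.2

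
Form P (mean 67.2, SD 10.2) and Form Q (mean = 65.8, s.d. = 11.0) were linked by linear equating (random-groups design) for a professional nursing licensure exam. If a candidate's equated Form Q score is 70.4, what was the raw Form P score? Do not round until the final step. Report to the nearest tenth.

71.5

Invert y = (SD_Y/SD_X)(x − M_X) + M_Y:
x = (SD_X/SD_Y)(y − M_Y) + M_X = (10.2/11.0)(70.4 − 65.8) + 67.2
x = 0.927273 × 4.600 + 67.2 = 71.5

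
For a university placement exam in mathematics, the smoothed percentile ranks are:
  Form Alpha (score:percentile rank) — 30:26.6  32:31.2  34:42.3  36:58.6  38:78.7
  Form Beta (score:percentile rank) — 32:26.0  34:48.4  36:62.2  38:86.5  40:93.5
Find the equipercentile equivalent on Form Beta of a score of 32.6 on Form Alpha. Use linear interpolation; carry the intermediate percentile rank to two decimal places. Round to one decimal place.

PR of 32.6 on Form Alpha: 31.2 + (32.6 − 32)/(34 − 32) × (42.3 − 31.2) = 34.53
On Form Beta, PR 34.53 falls between score 32 (PR 26.0) and 34 (PR 48.4).
Interpolate: 32 + (34.53 − 26.0)/(48.4 − 26.0) × (34 − 32) = 32.8

32.8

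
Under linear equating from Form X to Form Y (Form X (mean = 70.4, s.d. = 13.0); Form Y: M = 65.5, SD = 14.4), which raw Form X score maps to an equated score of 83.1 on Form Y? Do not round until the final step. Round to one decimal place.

86.3

Invert y = (SD_Y/SD_X)(x − M_X) + M_Y:
x = (SD_X/SD_Y)(y − M_Y) + M_X = (13.0/14.4)(83.1 − 65.5) + 70.4
x = 0.902778 × 17.600 + 70.4 = 86.3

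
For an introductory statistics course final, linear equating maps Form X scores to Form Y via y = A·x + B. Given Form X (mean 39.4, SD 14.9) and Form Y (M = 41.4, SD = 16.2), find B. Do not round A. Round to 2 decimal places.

-1.44

A = SD_Y / SD_X = 16.2 / 14.9 = 1.087248
B = M_Y − A·M_X = 41.4 − 1.087248 × 39.4 = -1.44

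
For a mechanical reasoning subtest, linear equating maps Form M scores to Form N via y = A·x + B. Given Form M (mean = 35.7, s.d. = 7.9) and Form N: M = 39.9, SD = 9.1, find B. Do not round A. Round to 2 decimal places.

A = SD_Y / SD_X = 9.1 / 7.9 = 1.151899
B = M_Y − A·M_X = 39.9 − 1.151899 × 35.7 = -1.22

-1.22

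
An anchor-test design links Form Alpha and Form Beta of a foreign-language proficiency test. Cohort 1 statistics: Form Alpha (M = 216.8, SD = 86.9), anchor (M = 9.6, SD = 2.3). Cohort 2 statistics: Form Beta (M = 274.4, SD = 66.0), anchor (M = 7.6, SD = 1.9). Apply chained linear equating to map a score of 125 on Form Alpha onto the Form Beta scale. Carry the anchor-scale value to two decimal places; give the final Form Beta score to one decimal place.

Form Alpha → anchor (Cohort 1): v = (2.3/86.9)(125 − 216.8) + 9.6 = 7.17
anchor → Form Beta (Cohort 2): y = (66.0/1.9)(7.17 − 7.6) + 274.4 = 259.5

259.5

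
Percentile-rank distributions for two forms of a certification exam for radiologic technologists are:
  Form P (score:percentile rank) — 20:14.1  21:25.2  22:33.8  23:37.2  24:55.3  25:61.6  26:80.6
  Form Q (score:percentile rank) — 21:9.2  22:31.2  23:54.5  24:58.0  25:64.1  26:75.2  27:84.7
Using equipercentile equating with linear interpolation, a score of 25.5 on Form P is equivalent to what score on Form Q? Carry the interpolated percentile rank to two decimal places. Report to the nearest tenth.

25.6

PR of 25.5 on Form P: 61.6 + (25.5 − 25)/(26 − 25) × (80.6 − 61.6) = 71.10
On Form Q, PR 71.10 falls between score 25 (PR 64.1) and 26 (PR 75.2).
Interpolate: 25 + (71.10 − 64.1)/(75.2 − 64.1) × (26 − 25) = 25.6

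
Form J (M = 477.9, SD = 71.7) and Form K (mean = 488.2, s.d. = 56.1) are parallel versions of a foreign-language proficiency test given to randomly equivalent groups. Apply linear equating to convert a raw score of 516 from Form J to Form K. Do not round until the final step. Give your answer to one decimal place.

518.0

Linear equating: y = (SD_Y/SD_X)(x − M_X) + M_Y
y = (56.1/71.7)(516 − 477.9) + 488.2
y = 0.782427 × 38.1 + 488.2 = 29.8105 + 488.2 = 518.0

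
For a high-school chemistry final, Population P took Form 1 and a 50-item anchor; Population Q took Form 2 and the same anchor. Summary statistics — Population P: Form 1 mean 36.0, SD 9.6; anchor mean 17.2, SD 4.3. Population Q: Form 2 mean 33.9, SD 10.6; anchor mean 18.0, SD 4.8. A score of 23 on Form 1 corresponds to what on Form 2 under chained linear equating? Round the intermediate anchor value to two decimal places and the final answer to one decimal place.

Form 1 → anchor (Population P): v = (4.3/9.6)(23 − 36.0) + 17.2 = 11.38
anchor → Form 2 (Population Q): y = (10.6/4.8)(11.38 − 18.0) + 33.9 = 19.3

19.3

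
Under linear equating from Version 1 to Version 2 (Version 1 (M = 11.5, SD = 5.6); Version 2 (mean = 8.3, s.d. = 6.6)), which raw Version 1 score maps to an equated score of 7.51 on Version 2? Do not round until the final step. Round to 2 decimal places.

Invert y = (SD_Y/SD_X)(x − M_X) + M_Y:
x = (SD_X/SD_Y)(y − M_Y) + M_X = (5.6/6.6)(7.51 − 8.3) + 11.5
x = 0.848485 × -0.790 + 11.5 = 10.83

10.83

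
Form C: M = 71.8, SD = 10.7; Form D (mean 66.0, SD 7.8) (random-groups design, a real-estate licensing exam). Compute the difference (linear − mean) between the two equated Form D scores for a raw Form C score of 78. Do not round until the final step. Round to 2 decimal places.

Mean-equated: 78 + (66.0 − 71.8) = 72.20
Linear-equated: (7.8/10.7)(78 − 71.8) + 66.0 = 70.520
Difference = 70.520 − 72.20 = -1.68

-1.68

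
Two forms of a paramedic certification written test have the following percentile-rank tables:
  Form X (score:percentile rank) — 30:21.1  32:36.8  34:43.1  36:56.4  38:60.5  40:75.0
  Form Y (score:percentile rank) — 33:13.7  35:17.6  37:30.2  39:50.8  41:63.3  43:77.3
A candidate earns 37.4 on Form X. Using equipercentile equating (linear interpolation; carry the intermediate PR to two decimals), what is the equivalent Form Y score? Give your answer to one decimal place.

40.4

PR of 37.4 on Form X: 56.4 + (37.4 − 36)/(38 − 36) × (60.5 − 56.4) = 59.27
On Form Y, PR 59.27 falls between score 39 (PR 50.8) and 41 (PR 63.3).
Interpolate: 39 + (59.27 − 50.8)/(63.3 − 50.8) × (41 − 39) = 40.4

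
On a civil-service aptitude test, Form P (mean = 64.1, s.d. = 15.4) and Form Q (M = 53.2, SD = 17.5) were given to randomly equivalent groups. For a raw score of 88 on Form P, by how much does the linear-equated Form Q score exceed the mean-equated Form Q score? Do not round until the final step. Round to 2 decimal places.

3.26

Mean-equated: 88 + (53.2 − 64.1) = 77.10
Linear-equated: (17.5/15.4)(88 − 64.1) + 53.2 = 80.359
Difference = 80.359 − 77.10 = 3.26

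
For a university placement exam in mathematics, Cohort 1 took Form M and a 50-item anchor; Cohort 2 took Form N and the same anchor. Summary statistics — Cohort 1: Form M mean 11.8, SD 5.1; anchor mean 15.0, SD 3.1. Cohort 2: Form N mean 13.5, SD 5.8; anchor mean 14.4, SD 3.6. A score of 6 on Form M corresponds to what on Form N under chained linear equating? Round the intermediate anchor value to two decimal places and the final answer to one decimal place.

8.8

Form M → anchor (Cohort 1): v = (3.1/5.1)(6 − 11.8) + 15.0 = 11.47
anchor → Form N (Cohort 2): y = (5.8/3.6)(11.47 − 14.4) + 13.5 = 8.8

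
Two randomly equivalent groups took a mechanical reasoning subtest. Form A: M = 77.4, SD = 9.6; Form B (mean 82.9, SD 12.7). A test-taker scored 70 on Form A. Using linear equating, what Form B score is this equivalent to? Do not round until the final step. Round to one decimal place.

Linear equating: y = (SD_Y/SD_X)(x − M_X) + M_Y
y = (12.7/9.6)(70 − 77.4) + 82.9
y = 1.322917 × -7.4 + 82.9 = -9.7896 + 82.9 = 73.1

73.1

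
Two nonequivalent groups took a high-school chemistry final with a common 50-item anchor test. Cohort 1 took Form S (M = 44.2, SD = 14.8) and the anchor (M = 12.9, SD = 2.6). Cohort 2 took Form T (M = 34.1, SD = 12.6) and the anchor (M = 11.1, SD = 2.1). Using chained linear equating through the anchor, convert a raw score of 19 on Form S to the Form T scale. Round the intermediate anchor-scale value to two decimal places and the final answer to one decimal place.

Form S → anchor (Cohort 1): v = (2.6/14.8)(19 − 44.2) + 12.9 = 8.47
anchor → Form T (Cohort 2): y = (12.6/2.1)(8.47 − 11.1) + 34.1 = 18.3

18.3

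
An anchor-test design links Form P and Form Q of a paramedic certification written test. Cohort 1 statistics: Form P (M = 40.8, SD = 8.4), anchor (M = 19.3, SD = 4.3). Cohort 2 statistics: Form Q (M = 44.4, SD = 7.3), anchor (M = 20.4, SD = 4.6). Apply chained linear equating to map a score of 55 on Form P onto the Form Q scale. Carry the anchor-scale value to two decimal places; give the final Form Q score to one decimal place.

54.2

Form P → anchor (Cohort 1): v = (4.3/8.4)(55 − 40.8) + 19.3 = 26.57
anchor → Form Q (Cohort 2): y = (7.3/4.6)(26.57 − 20.4) + 44.4 = 54.2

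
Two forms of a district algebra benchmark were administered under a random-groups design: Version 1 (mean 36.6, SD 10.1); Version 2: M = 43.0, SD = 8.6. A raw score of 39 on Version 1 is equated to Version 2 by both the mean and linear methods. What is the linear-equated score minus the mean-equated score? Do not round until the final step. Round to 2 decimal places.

-0.36

Mean-equated: 39 + (43.0 − 36.6) = 45.40
Linear-equated: (8.6/10.1)(39 − 36.6) + 43.0 = 45.044
Difference = 45.044 − 45.40 = -0.36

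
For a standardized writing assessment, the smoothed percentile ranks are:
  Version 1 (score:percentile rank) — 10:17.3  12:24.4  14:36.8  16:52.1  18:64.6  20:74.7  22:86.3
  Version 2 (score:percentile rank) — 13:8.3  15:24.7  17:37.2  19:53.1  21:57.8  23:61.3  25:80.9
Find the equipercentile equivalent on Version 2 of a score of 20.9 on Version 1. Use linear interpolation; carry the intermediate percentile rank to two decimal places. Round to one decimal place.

24.9

PR of 20.9 on Version 1: 74.7 + (20.9 − 20)/(22 − 20) × (86.3 − 74.7) = 79.92
On Version 2, PR 79.92 falls between score 23 (PR 61.3) and 25 (PR 80.9).
Interpolate: 23 + (79.92 − 61.3)/(80.9 − 61.3) × (25 − 23) = 24.9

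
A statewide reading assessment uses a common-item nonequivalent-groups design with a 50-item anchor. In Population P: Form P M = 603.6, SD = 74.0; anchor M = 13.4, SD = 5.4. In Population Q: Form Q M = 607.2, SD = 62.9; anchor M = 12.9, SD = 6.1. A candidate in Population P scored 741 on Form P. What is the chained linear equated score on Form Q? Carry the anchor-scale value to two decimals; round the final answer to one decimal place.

Form P → anchor (Population P): v = (5.4/74.0)(741 − 603.6) + 13.4 = 23.43
anchor → Form Q (Population Q): y = (62.9/6.1)(23.43 − 12.9) + 607.2 = 715.8

715.8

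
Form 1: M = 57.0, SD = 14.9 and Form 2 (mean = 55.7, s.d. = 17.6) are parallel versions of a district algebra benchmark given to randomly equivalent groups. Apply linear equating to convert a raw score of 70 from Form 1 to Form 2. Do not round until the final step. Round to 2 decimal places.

71.06

Linear equating: y = (SD_Y/SD_X)(x − M_X) + M_Y
y = (17.6/14.9)(70 − 57.0) + 55.7
y = 1.181208 × 13.0 + 55.7 = 15.3557 + 55.7 = 71.06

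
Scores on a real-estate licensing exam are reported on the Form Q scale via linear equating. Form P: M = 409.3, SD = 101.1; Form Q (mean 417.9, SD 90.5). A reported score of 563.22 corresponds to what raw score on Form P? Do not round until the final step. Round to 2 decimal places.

Invert y = (SD_Y/SD_X)(x − M_X) + M_Y:
x = (SD_X/SD_Y)(y − M_Y) + M_X = (101.1/90.5)(563.22 − 417.9) + 409.3
x = 1.117127 × 145.320 + 409.3 = 571.64

571.64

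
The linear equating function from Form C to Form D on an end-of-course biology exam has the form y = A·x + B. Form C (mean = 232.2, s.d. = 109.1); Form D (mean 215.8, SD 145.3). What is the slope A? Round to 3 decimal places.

1.332

A = SD_Y / SD_X = 145.3 / 109.1 = 1.332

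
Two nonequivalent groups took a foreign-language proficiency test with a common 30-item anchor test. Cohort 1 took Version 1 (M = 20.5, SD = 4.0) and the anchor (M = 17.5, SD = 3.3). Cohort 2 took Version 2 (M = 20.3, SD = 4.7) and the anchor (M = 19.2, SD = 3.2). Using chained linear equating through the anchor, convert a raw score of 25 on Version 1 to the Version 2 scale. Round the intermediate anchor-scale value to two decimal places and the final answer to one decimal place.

23.3

Version 1 → anchor (Cohort 1): v = (3.3/4.0)(25 − 20.5) + 17.5 = 21.21
anchor → Version 2 (Cohort 2): y = (4.7/3.2)(21.21 − 19.2) + 20.3 = 23.3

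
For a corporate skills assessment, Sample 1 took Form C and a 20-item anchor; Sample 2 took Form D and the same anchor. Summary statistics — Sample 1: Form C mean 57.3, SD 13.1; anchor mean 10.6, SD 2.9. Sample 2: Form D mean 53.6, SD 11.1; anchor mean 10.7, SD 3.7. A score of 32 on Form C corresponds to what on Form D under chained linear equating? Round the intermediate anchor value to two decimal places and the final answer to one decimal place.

36.5

Form C → anchor (Sample 1): v = (2.9/13.1)(32 − 57.3) + 10.6 = 5.00
anchor → Form D (Sample 2): y = (11.1/3.7)(5.00 − 10.7) + 53.6 = 36.5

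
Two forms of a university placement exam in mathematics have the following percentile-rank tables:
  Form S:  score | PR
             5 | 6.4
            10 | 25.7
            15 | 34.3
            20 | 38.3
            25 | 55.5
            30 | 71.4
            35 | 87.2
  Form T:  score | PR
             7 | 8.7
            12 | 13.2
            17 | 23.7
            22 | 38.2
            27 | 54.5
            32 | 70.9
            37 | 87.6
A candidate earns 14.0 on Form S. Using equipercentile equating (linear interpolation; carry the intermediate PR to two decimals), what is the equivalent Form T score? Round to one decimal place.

PR of 14.0 on Form S: 25.7 + (14.0 − 10)/(15 − 10) × (34.3 − 25.7) = 32.58
On Form T, PR 32.58 falls between score 17 (PR 23.7) and 22 (PR 38.2).
Interpolate: 17 + (32.58 − 23.7)/(38.2 − 23.7) × (22 − 17) = 20.1

20.1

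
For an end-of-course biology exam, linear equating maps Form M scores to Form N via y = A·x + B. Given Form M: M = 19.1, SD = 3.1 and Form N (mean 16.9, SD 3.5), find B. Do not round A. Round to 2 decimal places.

A = SD_Y / SD_X = 3.5 / 3.1 = 1.129032
B = M_Y − A·M_X = 16.9 − 1.129032 × 19.1 = -4.66

-4.66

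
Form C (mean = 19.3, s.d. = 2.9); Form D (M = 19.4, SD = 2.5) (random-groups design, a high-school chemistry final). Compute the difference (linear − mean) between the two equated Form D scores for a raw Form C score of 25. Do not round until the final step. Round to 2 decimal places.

Mean-equated: 25 + (19.4 − 19.3) = 25.10
Linear-equated: (2.5/2.9)(25 − 19.3) + 19.4 = 24.314
Difference = 24.314 − 25.10 = -0.79

-0.79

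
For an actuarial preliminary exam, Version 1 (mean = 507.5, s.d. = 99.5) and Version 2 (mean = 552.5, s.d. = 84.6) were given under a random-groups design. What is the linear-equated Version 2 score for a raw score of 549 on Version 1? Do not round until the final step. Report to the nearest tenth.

Linear equating: y = (SD_Y/SD_X)(x − M_X) + M_Y
y = (84.6/99.5)(549 − 507.5) + 552.5
y = 0.850251 × 41.5 + 552.5 = 35.2854 + 552.5 = 587.8

587.8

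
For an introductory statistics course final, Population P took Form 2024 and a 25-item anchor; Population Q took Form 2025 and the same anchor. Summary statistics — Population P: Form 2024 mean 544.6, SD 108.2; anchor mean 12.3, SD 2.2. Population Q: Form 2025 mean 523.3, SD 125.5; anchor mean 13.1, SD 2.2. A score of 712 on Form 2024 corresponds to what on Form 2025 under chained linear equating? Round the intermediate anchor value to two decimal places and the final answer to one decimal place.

671.6

Form 2024 → anchor (Population P): v = (2.2/108.2)(712 − 544.6) + 12.3 = 15.70
anchor → Form 2025 (Population Q): y = (125.5/2.2)(15.70 − 13.1) + 523.3 = 671.6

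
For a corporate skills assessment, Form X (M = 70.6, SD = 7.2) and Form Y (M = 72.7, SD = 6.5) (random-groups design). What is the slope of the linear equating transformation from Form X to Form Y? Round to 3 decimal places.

A = SD_Y / SD_X = 6.5 / 7.2 = 0.903

0.903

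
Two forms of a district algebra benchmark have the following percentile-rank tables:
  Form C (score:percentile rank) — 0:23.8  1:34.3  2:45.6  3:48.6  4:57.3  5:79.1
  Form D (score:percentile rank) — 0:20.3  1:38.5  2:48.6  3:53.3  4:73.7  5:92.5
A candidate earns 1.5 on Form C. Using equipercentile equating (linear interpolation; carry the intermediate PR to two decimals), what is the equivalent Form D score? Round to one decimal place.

PR of 1.5 on Form C: 34.3 + (1.5 − 1)/(2 − 1) × (45.6 − 34.3) = 39.95
On Form D, PR 39.95 falls between score 1 (PR 38.5) and 2 (PR 48.6).
Interpolate: 1 + (39.95 − 38.5)/(48.6 − 38.5) × (2 − 1) = 1.1

1.1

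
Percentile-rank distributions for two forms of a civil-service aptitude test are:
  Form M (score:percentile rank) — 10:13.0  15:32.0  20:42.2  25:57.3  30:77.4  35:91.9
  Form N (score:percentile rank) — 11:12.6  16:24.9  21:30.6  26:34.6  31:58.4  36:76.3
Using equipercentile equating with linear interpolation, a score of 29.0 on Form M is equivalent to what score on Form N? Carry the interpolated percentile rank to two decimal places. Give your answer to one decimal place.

35.2

PR of 29.0 on Form M: 57.3 + (29.0 − 25)/(30 − 25) × (77.4 − 57.3) = 73.38
On Form N, PR 73.38 falls between score 31 (PR 58.4) and 36 (PR 76.3).
Interpolate: 31 + (73.38 − 58.4)/(76.3 − 58.4) × (36 − 31) = 35.2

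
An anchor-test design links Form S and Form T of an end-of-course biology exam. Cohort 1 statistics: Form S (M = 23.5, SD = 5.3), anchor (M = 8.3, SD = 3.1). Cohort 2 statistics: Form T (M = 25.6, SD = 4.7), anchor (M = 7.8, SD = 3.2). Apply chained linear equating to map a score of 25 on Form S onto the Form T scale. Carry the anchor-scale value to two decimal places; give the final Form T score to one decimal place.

Form S → anchor (Cohort 1): v = (3.1/5.3)(25 − 23.5) + 8.3 = 9.18
anchor → Form T (Cohort 2): y = (4.7/3.2)(9.18 − 7.8) + 25.6 = 27.6

27.6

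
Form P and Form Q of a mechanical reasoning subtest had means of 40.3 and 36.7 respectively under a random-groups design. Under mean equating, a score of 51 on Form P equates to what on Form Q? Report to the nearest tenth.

47.4

Mean equating: y = x + (M_Y − M_X) = 51 + (36.7 − 40.3) = 47.4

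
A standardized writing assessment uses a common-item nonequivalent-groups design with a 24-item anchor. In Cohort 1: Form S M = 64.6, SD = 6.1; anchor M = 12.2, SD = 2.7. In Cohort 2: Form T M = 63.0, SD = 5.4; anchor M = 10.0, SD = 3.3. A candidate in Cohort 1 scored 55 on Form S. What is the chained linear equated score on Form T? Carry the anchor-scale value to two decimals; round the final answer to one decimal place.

59.6

Form S → anchor (Cohort 1): v = (2.7/6.1)(55 − 64.6) + 12.2 = 7.95
anchor → Form T (Cohort 2): y = (5.4/3.3)(7.95 − 10.0) + 63.0 = 59.6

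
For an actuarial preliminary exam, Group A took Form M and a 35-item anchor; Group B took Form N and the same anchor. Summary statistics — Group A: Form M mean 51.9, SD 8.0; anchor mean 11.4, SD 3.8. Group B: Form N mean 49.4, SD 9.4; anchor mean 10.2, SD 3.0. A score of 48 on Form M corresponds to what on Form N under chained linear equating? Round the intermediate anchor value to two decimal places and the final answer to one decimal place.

47.4

Form M → anchor (Group A): v = (3.8/8.0)(48 − 51.9) + 11.4 = 9.55
anchor → Form N (Group B): y = (9.4/3.0)(9.55 − 10.2) + 49.4 = 47.4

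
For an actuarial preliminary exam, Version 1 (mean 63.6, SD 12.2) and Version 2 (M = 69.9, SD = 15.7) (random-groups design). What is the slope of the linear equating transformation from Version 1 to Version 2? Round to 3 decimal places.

A = SD_Y / SD_X = 15.7 / 12.2 = 1.287

1.287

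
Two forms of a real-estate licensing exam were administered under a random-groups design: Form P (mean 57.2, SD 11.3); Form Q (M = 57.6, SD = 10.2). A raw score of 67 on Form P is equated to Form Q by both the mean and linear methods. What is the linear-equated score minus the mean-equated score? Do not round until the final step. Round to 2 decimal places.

-0.95

Mean-equated: 67 + (57.6 − 57.2) = 67.40
Linear-equated: (10.2/11.3)(67 − 57.2) + 57.6 = 66.446
Difference = 66.446 − 67.40 = -0.95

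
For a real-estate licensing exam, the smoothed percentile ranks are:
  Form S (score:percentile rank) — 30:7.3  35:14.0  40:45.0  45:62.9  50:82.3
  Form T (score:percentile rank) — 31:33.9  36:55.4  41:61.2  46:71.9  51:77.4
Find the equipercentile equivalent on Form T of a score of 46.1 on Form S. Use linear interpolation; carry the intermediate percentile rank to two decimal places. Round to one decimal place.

PR of 46.1 on Form S: 62.9 + (46.1 − 45)/(50 − 45) × (82.3 − 62.9) = 67.17
On Form T, PR 67.17 falls between score 41 (PR 61.2) and 46 (PR 71.9).
Interpolate: 41 + (67.17 − 61.2)/(71.9 − 61.2) × (46 − 41) = 43.8

43.8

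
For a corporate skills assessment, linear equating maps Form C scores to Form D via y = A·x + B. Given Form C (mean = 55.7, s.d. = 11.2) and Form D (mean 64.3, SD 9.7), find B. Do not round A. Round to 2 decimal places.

A = SD_Y / SD_X = 9.7 / 11.2 = 0.866071
B = M_Y − A·M_X = 64.3 − 0.866071 × 55.7 = 16.06

16.06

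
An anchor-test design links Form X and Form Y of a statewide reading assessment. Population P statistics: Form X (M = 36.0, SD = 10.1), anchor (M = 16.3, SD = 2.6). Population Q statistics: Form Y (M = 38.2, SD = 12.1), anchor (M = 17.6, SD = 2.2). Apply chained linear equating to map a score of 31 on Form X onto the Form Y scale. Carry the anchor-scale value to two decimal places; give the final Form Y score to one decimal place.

24.0

Form X → anchor (Population P): v = (2.6/10.1)(31 − 36.0) + 16.3 = 15.01
anchor → Form Y (Population Q): y = (12.1/2.2)(15.01 − 17.6) + 38.2 = 24.0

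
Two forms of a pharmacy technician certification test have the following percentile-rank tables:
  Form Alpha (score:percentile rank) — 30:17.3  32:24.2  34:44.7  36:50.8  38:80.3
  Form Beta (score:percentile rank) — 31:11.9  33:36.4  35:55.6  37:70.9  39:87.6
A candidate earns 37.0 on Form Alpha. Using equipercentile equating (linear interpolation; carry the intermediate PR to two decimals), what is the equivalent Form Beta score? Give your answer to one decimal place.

PR of 37.0 on Form Alpha: 50.8 + (37.0 − 36)/(38 − 36) × (80.3 − 50.8) = 65.55
On Form Beta, PR 65.55 falls between score 35 (PR 55.6) and 37 (PR 70.9).
Interpolate: 35 + (65.55 − 55.6)/(70.9 − 55.6) × (37 − 35) = 36.3

36.3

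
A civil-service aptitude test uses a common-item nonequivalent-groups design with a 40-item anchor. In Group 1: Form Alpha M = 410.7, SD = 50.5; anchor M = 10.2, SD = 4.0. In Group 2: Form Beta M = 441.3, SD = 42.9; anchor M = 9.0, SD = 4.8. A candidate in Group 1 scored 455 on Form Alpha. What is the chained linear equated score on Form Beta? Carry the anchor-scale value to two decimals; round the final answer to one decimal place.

483.4

Form Alpha → anchor (Group 1): v = (4.0/50.5)(455 − 410.7) + 10.2 = 13.71
anchor → Form Beta (Group 2): y = (42.9/4.8)(13.71 − 9.0) + 441.3 = 483.4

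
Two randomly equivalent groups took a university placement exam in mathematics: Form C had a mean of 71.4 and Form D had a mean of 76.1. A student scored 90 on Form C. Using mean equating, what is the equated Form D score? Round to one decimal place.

94.7

Mean equating: y = x + (M_Y − M_X) = 90 + (76.1 − 71.4) = 94.7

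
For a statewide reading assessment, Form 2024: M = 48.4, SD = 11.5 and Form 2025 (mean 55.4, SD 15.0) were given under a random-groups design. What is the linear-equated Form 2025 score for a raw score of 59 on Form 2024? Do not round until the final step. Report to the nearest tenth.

69.2

Linear equating: y = (SD_Y/SD_X)(x − M_X) + M_Y
y = (15.0/11.5)(59 − 48.4) + 55.4
y = 1.304348 × 10.6 + 55.4 = 13.8261 + 55.4 = 69.2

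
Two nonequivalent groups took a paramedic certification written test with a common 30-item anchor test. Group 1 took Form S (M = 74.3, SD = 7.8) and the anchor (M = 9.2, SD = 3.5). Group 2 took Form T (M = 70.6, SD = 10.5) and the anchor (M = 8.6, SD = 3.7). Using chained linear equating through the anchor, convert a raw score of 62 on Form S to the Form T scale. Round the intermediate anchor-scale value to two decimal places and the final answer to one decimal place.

Form S → anchor (Group 1): v = (3.5/7.8)(62 − 74.3) + 9.2 = 3.68
anchor → Form T (Group 2): y = (10.5/3.7)(3.68 − 8.6) + 70.6 = 56.6

56.6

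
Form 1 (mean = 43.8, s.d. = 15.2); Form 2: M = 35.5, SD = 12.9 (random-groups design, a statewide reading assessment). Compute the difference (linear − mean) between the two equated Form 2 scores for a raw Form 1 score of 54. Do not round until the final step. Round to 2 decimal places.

Mean-equated: 54 + (35.5 − 43.8) = 45.70
Linear-equated: (12.9/15.2)(54 − 43.8) + 35.5 = 44.157
Difference = 44.157 − 45.70 = -1.54

-1.54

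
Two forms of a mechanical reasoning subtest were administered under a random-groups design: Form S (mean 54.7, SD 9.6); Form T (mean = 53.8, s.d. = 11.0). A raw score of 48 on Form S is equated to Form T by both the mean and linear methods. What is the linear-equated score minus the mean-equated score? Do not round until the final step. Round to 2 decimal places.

-0.98

Mean-equated: 48 + (53.8 − 54.7) = 47.10
Linear-equated: (11.0/9.6)(48 − 54.7) + 53.8 = 46.123
Difference = 46.123 − 47.10 = -0.98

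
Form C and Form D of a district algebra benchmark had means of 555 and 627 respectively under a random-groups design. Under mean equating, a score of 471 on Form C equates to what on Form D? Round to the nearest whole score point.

Mean equating: y = x + (M_Y − M_X) = 471 + (627 − 555) = 543

543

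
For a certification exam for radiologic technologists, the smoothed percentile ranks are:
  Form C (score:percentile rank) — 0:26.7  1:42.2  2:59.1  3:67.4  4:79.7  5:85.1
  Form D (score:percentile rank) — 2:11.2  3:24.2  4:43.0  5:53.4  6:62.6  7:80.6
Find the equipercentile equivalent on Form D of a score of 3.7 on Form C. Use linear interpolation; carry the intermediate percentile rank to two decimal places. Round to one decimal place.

6.7

PR of 3.7 on Form C: 67.4 + (3.7 − 3)/(4 − 3) × (79.7 − 67.4) = 76.01
On Form D, PR 76.01 falls between score 6 (PR 62.6) and 7 (PR 80.6).
Interpolate: 6 + (76.01 − 62.6)/(80.6 − 62.6) × (7 − 6) = 6.7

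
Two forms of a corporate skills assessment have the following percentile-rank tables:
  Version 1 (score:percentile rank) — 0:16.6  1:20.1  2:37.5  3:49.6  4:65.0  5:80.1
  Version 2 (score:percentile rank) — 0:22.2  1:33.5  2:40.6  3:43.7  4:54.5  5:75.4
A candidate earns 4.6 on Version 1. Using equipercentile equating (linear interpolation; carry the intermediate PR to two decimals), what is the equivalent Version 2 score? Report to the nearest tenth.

PR of 4.6 on Version 1: 65.0 + (4.6 − 4)/(5 − 4) × (80.1 − 65.0) = 74.06
On Version 2, PR 74.06 falls between score 4 (PR 54.5) and 5 (PR 75.4).
Interpolate: 4 + (74.06 − 54.5)/(75.4 − 54.5) × (5 − 4) = 4.9

4.9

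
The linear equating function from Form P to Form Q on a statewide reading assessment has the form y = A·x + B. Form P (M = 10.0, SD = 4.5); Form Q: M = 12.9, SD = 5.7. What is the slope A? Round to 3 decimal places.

A = SD_Y / SD_X = 5.7 / 4.5 = 1.267

1.267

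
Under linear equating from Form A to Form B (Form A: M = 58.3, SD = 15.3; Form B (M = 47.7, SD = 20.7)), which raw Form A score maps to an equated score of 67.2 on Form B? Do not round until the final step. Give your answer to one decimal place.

Invert y = (SD_Y/SD_X)(x − M_X) + M_Y:
x = (SD_X/SD_Y)(y − M_Y) + M_X = (15.3/20.7)(67.2 − 47.7) + 58.3
x = 0.739130 × 19.500 + 58.3 = 72.7

72.7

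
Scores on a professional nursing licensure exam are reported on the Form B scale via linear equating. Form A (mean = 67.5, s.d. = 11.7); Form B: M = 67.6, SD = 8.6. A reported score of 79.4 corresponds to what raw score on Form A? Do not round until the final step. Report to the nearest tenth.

83.6

Invert y = (SD_Y/SD_X)(x − M_X) + M_Y:
x = (SD_X/SD_Y)(y − M_Y) + M_X = (11.7/8.6)(79.4 − 67.6) + 67.5
x = 1.360465 × 11.800 + 67.5 = 83.6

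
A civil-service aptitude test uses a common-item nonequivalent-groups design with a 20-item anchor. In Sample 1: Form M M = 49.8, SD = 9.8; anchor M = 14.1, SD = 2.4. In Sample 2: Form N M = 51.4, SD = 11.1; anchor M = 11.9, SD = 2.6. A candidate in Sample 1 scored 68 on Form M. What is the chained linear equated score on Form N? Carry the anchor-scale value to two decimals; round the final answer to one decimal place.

79.8

Form M → anchor (Sample 1): v = (2.4/9.8)(68 − 49.8) + 14.1 = 18.56
anchor → Form N (Sample 2): y = (11.1/2.6)(18.56 − 11.9) + 51.4 = 79.8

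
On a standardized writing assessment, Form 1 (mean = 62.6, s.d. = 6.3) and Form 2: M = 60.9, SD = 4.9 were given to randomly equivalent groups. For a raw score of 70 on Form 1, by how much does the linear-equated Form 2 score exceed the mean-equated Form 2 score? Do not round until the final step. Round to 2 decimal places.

Mean-equated: 70 + (60.9 − 62.6) = 68.30
Linear-equated: (4.9/6.3)(70 − 62.6) + 60.9 = 66.656
Difference = 66.656 − 68.30 = -1.64

-1.64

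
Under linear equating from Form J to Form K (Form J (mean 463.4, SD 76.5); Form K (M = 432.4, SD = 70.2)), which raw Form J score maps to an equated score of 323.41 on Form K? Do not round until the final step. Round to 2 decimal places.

344.63

Invert y = (SD_Y/SD_X)(x − M_X) + M_Y:
x = (SD_X/SD_Y)(y − M_Y) + M_X = (76.5/70.2)(323.41 − 432.4) + 463.4
x = 1.089744 × -108.990 + 463.4 = 344.63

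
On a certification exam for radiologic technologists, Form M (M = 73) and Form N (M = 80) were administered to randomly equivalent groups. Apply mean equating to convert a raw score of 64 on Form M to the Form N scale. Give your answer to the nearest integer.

71

Mean equating: y = x + (M_Y − M_X) = 64 + (80 − 73) = 71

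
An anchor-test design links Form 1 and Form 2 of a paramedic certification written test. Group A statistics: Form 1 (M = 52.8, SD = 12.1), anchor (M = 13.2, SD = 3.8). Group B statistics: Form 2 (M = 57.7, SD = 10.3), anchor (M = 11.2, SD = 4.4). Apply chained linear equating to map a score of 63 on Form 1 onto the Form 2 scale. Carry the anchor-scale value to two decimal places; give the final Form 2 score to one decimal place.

Form 1 → anchor (Group A): v = (3.8/12.1)(63 − 52.8) + 13.2 = 16.40
anchor → Form 2 (Group B): y = (10.3/4.4)(16.40 − 11.2) + 57.7 = 69.9

69.9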